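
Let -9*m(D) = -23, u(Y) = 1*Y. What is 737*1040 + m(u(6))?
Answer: 6898343/9 ≈ 7.6648e+5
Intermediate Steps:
u(Y) = Y
m(D) = 23/9 (m(D) = -⅑*(-23) = 23/9)
737*1040 + m(u(6)) = 737*1040 + 23/9 = 766480 + 23/9 = 6898343/9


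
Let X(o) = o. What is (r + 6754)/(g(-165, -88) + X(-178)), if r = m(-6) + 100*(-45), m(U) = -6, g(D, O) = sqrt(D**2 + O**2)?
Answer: 2248/9 ≈ 249.78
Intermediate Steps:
r = -4506 (r = -6 + 100*(-45) = -6 - 4500 = -4506)
(r + 6754)/(g(-165, -88) + X(-178)) = (-4506 + 6754)/(sqrt((-165)**2 + (-88)**2) - 178) = 2248/(sqrt(27225 + 7744) - 178) = 2248/(sqrt(34969) - 178) = 2248/(187 - 178) = 2248/9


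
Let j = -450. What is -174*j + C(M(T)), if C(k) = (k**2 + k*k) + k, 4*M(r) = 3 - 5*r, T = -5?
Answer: 78405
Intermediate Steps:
M(r) = 3/4 - 5*r/4 (M(r) = (3 - 5*r)/4 = 3/4 - 5*r/4)
C(k) = k + 2*k**2 (C(k) = (k**2 + k**2) + k = 2*k**2 + k = k + 2*k**2)
-174*j + C(M(T)) = -174*(-450) + (3/4 - 5/4*(-5))*(1 + 2*(3/4 - 5/4*(-5))) = 78300 + (3/4 + 25/4)*(1 + 2*(3/4 + 25/4)) = 78300 + 7*(1 + 2*7) = 78300 + 7*(1 + 14) = 78300 + 7*15 = 78300 + 105 = 78405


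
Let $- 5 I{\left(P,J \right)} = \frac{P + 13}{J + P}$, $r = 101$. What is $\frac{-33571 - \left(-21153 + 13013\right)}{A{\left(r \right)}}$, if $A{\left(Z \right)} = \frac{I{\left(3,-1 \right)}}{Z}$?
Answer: $\frac{12842655}{8} \approx 1.6053 \cdot 10^{6}$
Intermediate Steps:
$I{\left(P,J \right)} = - \frac{13 + P}{5 \left(J + P\right)}$ ($I{\left(P,J \right)} = - \frac{\left(P + 13\right) \frac{1}{J + P}}{5} = - \frac{\left(13 + P\right) \frac{1}{J + P}}{5} = - \frac{\frac{1}{J + P} \left(13 + P\right)}{5} = - \frac{13 + P}{5 \left(J + P\right)}$)
$A{\left(Z \right)} = - \frac{8}{5 Z}$ ($A{\left(Z \right)} = \frac{\frac{1}{5} \frac{1}{-1 + 3} \left(-13 - 3\right)}{Z} = \frac{\frac{1}{5} \cdot \frac{1}{2} \left(-13 - 3\right)}{Z} = \frac{\frac{1}{5} \cdot \frac{1}{2} \left(-16\right)}{Z} = - \frac{8}{5 Z}$)
$\frac{-33571 - \left(-21153 + 13013\right)}{A{\left(r \right)}} = \frac{-33571 - \left(-21153 + 13013\right)}{\left(- \frac{8}{5}\right) \frac{1}{101}} = \frac{-33571 - -8140}{\left(- \frac{8}{5}\right) \frac{1}{101}} = \frac{-33571 + 8140}{- \frac{8}{505}} = \left(-25431\right) \left(- \frac{505}{8}\right) = \frac{12842655}{8}$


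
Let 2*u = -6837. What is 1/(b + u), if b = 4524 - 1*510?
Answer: 2/1191 ≈ 0.0016793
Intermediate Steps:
u = -6837/2 (u = (½)*(-6837) = -6837/2 ≈ -3418.5)
b = 4014 (b = 4524 - 510 = 4014)
1/(b + u) = 1/(4014 - 6837/2) = 1/(1191/2) = 2/1191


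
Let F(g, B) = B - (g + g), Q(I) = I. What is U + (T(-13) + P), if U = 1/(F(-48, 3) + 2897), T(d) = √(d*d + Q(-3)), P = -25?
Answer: -74899/2996 + √166 ≈ -12.116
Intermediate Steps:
F(g, B) = B - 2*g
T(d) = √(-3 + d²) (T(d) = √(d*d - 3) = √(d² - 3) = √(-3 + d²))
U = 1/2996 (U = 1/((3 - 2*(-48)) + 2897) = 1/((3 + 96) + 2897) = 1/(99 + 2897) = 1/2996 ≈ 0.00033378)
U + (T(-13) + P) = 1/2996 + (√(-3 + (-13)²) - 25) = 1/2996 + (√(-3 + 169) - 25) = 1/2996 + (√166 - 25) = 1/2996 + (-25 + √166) = -74899/2996 + √166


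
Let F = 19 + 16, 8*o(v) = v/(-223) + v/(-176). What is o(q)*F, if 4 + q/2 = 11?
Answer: -97755/156992 ≈ -0.62267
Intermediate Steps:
q = 14 (q = -8 + 2*11 = -8 + 22 = 14)
o(v) = -399*v/313984 (o(v) = (v/(-223) + v/(-176))/8 = (v*(-1/223) + v*(-1/176))/8 = (-v/223 - v/176)/8 = (-399*v/39248)/8 = -399*v/313984)
F = 35
o(q)*F = -399/313984*14*35 = -2793/156992*35 = -97755/156992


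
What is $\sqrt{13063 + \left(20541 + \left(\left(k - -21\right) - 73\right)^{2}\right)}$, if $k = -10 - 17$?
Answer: $\sqrt{39845} \approx 199.61$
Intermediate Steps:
$k = -27$
$\sqrt{13063 + \left(20541 + \left(\left(k - -21\right) - 73\right)^{2}\right)} = \sqrt{13063 + \left(20541 + \left(\left(-27 - -21\right) - 73\right)^{2}\right)} = \sqrt{13063 + \left(20541 + \left(\left(-27 + 21\right) - 73\right)^{2}\right)} = \sqrt{13063 + \left(20541 + \left(-6 - 73\right)^{2}\right)} = \sqrt{13063 + \left(20541 + \left(-79\right)^{2}\right)} = \sqrt{13063 + \left(20541 + 6241\right)} = \sqrt{13063 + 26782} = \sqrt{39845}$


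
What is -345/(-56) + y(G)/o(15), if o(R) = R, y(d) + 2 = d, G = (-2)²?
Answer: 5287/840 ≈ 6.2940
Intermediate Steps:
G = 4
y(d) = -2 + d
-345/(-56) + y(G)/o(15) = -345/(-56) + (-2 + 4)/15 = -345*(-1/56) + 2*(1/15) = 345/56 + 2/15 = 5287/840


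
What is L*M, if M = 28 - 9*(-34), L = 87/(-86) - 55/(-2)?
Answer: 380426/43 ≈ 8847.1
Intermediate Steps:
L = 1139/43 (L = 87*(-1/86) - 55*(-½) = -87/86 + 55/2 = 1139/43 ≈ 26.488)
M = 334 (M = 28 + 306 = 334)
L*M = (1139/43)*334 = 380426/43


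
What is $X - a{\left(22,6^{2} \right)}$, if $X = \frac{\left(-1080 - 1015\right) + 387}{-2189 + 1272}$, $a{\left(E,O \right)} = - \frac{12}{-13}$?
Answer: $\frac{1600}{1703} \approx 0.93952$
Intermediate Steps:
$a{\left(E,O \right)} = \frac{12}{13}$ ($a{\left(E,O \right)} = \left(-12\right) \left(- \frac{1}{13}\right) = \frac{12}{13}$)
$X = \frac{244}{131}$ ($X = \frac{-2095 + 387}{-917} = \left(-1708\right) \left(- \frac{1}{917}\right) = \frac{244}{131} \approx 1.8626$)
$X - a{\left(22,6^{2} \right)} = \frac{244}{131} - \frac{12}{13} = \frac{1600}{1703}$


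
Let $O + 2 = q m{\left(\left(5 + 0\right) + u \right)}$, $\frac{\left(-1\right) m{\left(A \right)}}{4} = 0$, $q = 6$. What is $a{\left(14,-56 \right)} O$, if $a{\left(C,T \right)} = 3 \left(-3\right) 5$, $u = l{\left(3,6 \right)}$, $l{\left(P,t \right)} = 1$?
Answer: $90$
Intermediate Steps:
$u = 1$
$a{\left(C,T \right)} = -45$ ($a{\left(C,T \right)} = \left(-9\right) 5 = -45$)
$m{\left(A \right)} = 0$ ($m{\left(A \right)} = \left(-4\right) 0 = 0$)
$O = -2$ ($O = -2 + 6 \cdot 0 = -2 + 0 = -2$)
$a{\left(14,-56 \right)} O = \left(-45\right) \left(-2\right) = 90$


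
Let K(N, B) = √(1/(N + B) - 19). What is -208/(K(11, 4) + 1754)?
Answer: -52620/443731 + 4*I*√1065/443731 ≈ -0.11859 + 0.00029418*I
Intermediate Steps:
K(N, B) = √(-19 + 1/(B + N)) (K(N, B) = √(1/(B + N) - 19) = √(-19 + 1/(B + N)))
-208/(K(11, 4) + 1754) = -208/(√((1 - 19*4 - 19*11)/(4 + 11)) + 1754) = -208/(√((1 - 76 - 209)/15) + 1754) = -208/(√((1/15)*(-284)) + 1754) = -208/(√(-284/15) + 1754) = -208/(2*I*√1065/15 + 1754) = -208/(1754 + 2*I*√1065/15)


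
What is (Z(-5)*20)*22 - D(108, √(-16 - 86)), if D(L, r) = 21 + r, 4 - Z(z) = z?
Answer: 3939 - I*√102 ≈ 3939.0 - 10.1*I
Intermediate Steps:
Z(z) = 4 - z
(Z(-5)*20)*22 - D(108, √(-16 - 86)) = ((4 - 1*(-5))*20)*22 - (21 + √(-16 - 86)) = ((4 + 5)*20)*22 - (21 + √(-102)) = (9*20)*22 - (21 + I*√102) = 180*22 + (-21 - I*√102) = 3960 + (-21 - I*√102) = 3939 - I*√102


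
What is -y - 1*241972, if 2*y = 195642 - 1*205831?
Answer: -473755/2 ≈ -2.3688e+5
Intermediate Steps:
y = -10189/2 (y = (195642 - 1*205831)/2 = (195642 - 205831)/2 = (1/2)*(-10189) = -10189/2 ≈ -5094.5)
-y - 1*241972 = -1*(-10189/2) - 1*241972 = 10189/2 - 241972 = -473755/2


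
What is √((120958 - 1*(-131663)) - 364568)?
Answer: I*√111947 ≈ 334.58*I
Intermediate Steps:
√((120958 - 1*(-131663)) - 364568) = √((120958 + 131663) - 364568) = √(252621 - 364568) = √(-111947) = I*√111947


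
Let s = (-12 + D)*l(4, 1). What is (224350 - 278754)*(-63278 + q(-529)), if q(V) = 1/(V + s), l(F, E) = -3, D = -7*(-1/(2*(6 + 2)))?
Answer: 27227336922072/7909 ≈ 3.4426e+9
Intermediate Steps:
D = 7/16 (D = -7/((-2*8)) = -7/(-16) = -7*(-1/16) = 7/16 ≈ 0.43750)
s = 555/16 (s = (-12 + 7/16)*(-3) = -185/16*(-3) = 555/16 ≈ 34.688)
q(V) = 1/(555/16 + V) (q(V) = 1/(V + 555/16) = 1/(555/16 + V))
(224350 - 278754)*(-63278 + q(-529)) = (224350 - 278754)*(-63278 + 16/(555 + 16*(-529))) = -54404*(-63278 + 16/(555 - 8464)) = -54404*(-63278 + 16/(-7909)) = -54404*(-63278 + 16*(-1/7909)) = -54404*(-63278 - 16/7909) = -54404*(-500465718/7909) = 27227336922072/7909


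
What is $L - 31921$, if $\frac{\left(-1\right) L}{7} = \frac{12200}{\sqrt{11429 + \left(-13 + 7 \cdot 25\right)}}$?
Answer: $-31921 - \frac{85400 \sqrt{11591}}{11591} \approx -32714.0$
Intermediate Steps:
$L = - \frac{85400 \sqrt{11591}}{11591}$ ($L = - 7 \frac{12200}{\sqrt{11429 + \left(-13 + 7 \cdot 25\right)}} = - 7 \frac{12200}{\sqrt{11429 + \left(-13 + 175\right)}} = - 7 \frac{12200}{\sqrt{11429 + 162}} = - 7 \frac{12200}{\sqrt{11591}} = - 7 \cdot 12200 \frac{\sqrt{11591}}{11591} = - 7 \frac{12200 \sqrt{11591}}{11591} = - \frac{85400 \sqrt{11591}}{11591} \approx -793.23$)
$L - 31921 = - \frac{85400 \sqrt{11591}}{11591} - 31921 = -31921 - \frac{85400 \sqrt{11591}}{11591}$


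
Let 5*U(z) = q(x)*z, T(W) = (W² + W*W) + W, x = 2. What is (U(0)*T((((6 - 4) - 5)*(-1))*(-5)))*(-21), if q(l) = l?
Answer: 0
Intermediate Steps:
T(W) = W + 2*W² (T(W) = (W² + W²) + W = 2*W² + W = W + 2*W²)
U(z) = 2*z/5 (U(z) = (2*z)/5 = 2*z/5)
(U(0)*T((((6 - 4) - 5)*(-1))*(-5)))*(-21) = (((⅖)*0)*(((((6 - 4) - 5)*(-1))*(-5))*(1 + 2*((((6 - 4) - 5)*(-1))*(-5)))))*(-21) = (0*((((2 - 5)*(-1))*(-5))*(1 + 2*(((2 - 5)*(-1))*(-5)))))*(-21) = (0*((-3*(-1)*(-5))*(1 + 2*(-3*(-1)*(-5)))))*(-21) = (0*((3*(-5))*(1 + 2*(3*(-5)))))*(-21) = (0*(-15*(1 + 2*(-15))))*(-21) = (0*(-15*(1 - 30)))*(-21) = (0*(-15*(-29)))*(-21) = (0*435)*(-21) = 0*(-21) = 0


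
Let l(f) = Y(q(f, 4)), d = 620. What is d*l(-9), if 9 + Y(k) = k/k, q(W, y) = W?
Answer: -4960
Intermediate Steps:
Y(k) = -8 (Y(k) = -9 + k/k = -9 + 1 = -8)
l(f) = -8
d*l(-9) = 620*(-8) = -4960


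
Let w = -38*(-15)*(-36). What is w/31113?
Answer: -2280/3457 ≈ -0.65953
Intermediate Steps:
w = -20520 (w = 570*(-36) = -20520)
w/31113 = -20520/31113 = -20520*1/31113 = -2280/3457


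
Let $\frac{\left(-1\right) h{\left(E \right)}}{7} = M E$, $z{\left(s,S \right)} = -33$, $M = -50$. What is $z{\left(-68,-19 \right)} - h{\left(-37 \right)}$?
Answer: $12917$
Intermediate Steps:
$h{\left(E \right)} = 350 E$ ($h{\left(E \right)} = - 7 \left(- 50 E\right) = 350 E$)
$z{\left(-68,-19 \right)} - h{\left(-37 \right)} = -33 - 350 \left(-37\right) = -33 - -12950 = -33 + 12950 = 12917$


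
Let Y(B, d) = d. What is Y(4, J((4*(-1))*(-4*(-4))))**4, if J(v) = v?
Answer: 16777216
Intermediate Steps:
Y(4, J((4*(-1))*(-4*(-4))))**4 = ((4*(-1))*(-4*(-4)))**4 = (-4*16)**4 = (-64)**4 = 16777216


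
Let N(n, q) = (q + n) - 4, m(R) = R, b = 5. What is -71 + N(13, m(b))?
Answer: -57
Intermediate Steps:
N(n, q) = -4 + n + q (N(n, q) = (n + q) - 4 = -4 + n + q)
-71 + N(13, m(b)) = -71 + (-4 + 13 + 5) = -71 + 14 = -57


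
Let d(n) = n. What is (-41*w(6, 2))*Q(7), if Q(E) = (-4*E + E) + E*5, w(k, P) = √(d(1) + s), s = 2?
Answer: -574*√3 ≈ -994.20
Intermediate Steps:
w(k, P) = √3 (w(k, P) = √(1 + 2) = √3)
Q(E) = 2*E (Q(E) = -3*E + 5*E = 2*E)
(-41*w(6, 2))*Q(7) = (-41*√3)*(2*7) = -41*√3*14 = -574*√3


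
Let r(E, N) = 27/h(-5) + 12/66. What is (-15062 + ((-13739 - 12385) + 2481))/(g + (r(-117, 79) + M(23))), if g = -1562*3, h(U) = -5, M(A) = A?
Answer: 2128775/256752 ≈ 8.2912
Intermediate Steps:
g = -4686
r(E, N) = -287/55 (r(E, N) = 27/(-5) + 12/66 = 27*(-⅕) + 12*(1/66) = -27/5 + 2/11 = -287/55)
(-15062 + ((-13739 - 12385) + 2481))/(g + (r(-117, 79) + M(23))) = (-15062 + ((-13739 - 12385) + 2481))/(-4686 + (-287/55 + 23)) = (-15062 + (-26124 + 2481))/(-4686 + 978/55) = (-15062 - 23643)/(-256752/55) = -38705*(-55/256752) = 2128775/256752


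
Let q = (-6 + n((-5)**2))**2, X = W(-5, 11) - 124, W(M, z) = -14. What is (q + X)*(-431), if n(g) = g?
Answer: -96113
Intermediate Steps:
X = -138 (X = -14 - 124 = -138)
q = 361 (q = (-6 + (-5)**2)**2 = (-6 + 25)**2 = 19**2 = 361)
(q + X)*(-431) = (361 - 138)*(-431) = 223*(-431) = -96113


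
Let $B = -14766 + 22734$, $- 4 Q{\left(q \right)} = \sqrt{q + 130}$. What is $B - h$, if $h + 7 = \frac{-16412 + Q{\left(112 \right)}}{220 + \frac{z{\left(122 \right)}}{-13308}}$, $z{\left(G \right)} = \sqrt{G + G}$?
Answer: $\frac{17249847289571765}{2142944654339} + \frac{36597 \sqrt{122}}{4285889308678} + \frac{109205448 \sqrt{61}}{2142944654339} + \frac{26786808180 \sqrt{2}}{2142944654339} \approx 8049.6$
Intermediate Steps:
$Q{\left(q \right)} = - \frac{\sqrt{130 + q}}{4}$ ($Q{\left(q \right)} = - \frac{\sqrt{q + 130}}{4} = - \frac{\sqrt{130 + q}}{4}$)
$z{\left(G \right)} = \sqrt{2} \sqrt{G}$ ($z{\left(G \right)} = \sqrt{2 G} = \sqrt{2} \sqrt{G}$)
$B = 7968$
$h = -7 + \frac{-16412 - \frac{11 \sqrt{2}}{4}}{220 - \frac{\sqrt{61}}{6654}}$ ($h = -7 + \frac{-16412 - \frac{\sqrt{130 + 112}}{4}}{220 + \frac{\sqrt{2} \sqrt{122}}{-13308}} = -7 + \frac{-16412 - \frac{\sqrt{242}}{4}}{220 + 2 \sqrt{61} \left(- \frac{1}{13308}\right)} = -7 + \frac{-16412 - \frac{11 \sqrt{2}}{4}}{220 - \frac{\sqrt{61}}{6654}} \approx -81.618$)
$B - h = 7968 - \left(- \frac{174864283798613}{2142944654339} - \frac{26786808180 \sqrt{2}}{2142944654339} - \frac{109205448 \sqrt{61}}{2142944654339} - \frac{36597 \sqrt{122}}{4285889308678}\right) = 7968 + \left(\frac{174864283798613}{2142944654339} + \frac{36597 \sqrt{122}}{4285889308678} + \frac{109205448 \sqrt{61}}{2142944654339} + \frac{26786808180 \sqrt{2}}{2142944654339}\right) = \frac{17249847289571765}{2142944654339} + \frac{36597 \sqrt{122}}{4285889308678} + \frac{109205448 \sqrt{61}}{2142944654339} + \frac{26786808180 \sqrt{2}}{2142944654339}$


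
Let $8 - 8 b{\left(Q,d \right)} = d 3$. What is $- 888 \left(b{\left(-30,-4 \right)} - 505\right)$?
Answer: $446220$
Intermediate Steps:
$b{\left(Q,d \right)} = 1 - \frac{3 d}{8}$ ($b{\left(Q,d \right)} = 1 - \frac{d 3}{8} = 1 - \frac{3 d}{8}$)
$- 888 \left(b{\left(-30,-4 \right)} - 505\right) = - 888 \left(\left(1 - - \frac{3}{2}\right) - 505\right) = - 888 \left(\left(1 + \frac{3}{2}\right) - 505\right) = - 888 \left(\frac{5}{2} - 505\right) = \left(-888\right) \left(- \frac{1005}{2}\right) = 446220$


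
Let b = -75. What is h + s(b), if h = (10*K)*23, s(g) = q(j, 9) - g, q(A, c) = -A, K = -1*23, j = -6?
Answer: -5209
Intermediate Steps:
K = -23
s(g) = 6 - g (s(g) = -1*(-6) - g = 6 - g)
h = -5290 (h = (10*(-23))*23 = -230*23 = -5290)
h + s(b) = -5290 + (6 - 1*(-75)) = -5290 + (6 + 75) = -5290 + 81 = -5209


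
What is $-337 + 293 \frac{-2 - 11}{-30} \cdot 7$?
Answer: $\frac{16553}{30} \approx 551.77$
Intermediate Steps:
$-337 + 293 \frac{-2 - 11}{-30} \cdot 7 = -337 + 293 \left(-13\right) \left(- \frac{1}{30}\right) 7 = -337 + 293 \cdot \frac{13}{30} \cdot 7 = -337 + 293 \cdot \frac{91}{30} = -337 + \frac{26663}{30} = \frac{16553}{30}$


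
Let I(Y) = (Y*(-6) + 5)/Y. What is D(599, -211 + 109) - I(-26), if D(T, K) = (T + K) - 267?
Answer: 6141/26 ≈ 236.19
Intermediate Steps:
I(Y) = (5 - 6*Y)/Y (I(Y) = (-6*Y + 5)/Y = (5 - 6*Y)/Y)
D(T, K) = -267 + K + T (D(T, K) = (K + T) - 267 = -267 + K + T)
D(599, -211 + 109) - I(-26) = (-267 + (-211 + 109) + 599) - (-6 + 5/(-26)) = (-267 - 102 + 599) - (-6 + 5*(-1/26)) = 230 - (-6 - 5/26) = 230 - 1*(-161/26) = 230 + 161/26 = 6141/26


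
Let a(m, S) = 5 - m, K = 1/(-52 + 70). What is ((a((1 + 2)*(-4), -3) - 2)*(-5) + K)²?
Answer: 1819801/324 ≈ 5616.7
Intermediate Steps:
K = 1/18 ≈ 0.055556
((a((1 + 2)*(-4), -3) - 2)*(-5) + K)² = (((5 - (1 + 2)*(-4)) - 2)*(-5) + 1/18)² = (((5 - 3*(-4)) - 2)*(-5) + 1/18)² = (((5 - 1*(-12)) - 2)*(-5) + 1/18)² = (((5 + 12) - 2)*(-5) + 1/18)² = ((17 - 2)*(-5) + 1/18)² = (15*(-5) + 1/18)² = (-75 + 1/18)² = (-1349/18)² = 1819801/324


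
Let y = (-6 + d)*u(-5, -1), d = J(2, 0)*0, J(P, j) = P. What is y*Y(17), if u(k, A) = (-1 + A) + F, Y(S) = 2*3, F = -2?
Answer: 144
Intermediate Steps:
d = 0 (d = 2*0 = 0)
Y(S) = 6
u(k, A) = -3 + A (u(k, A) = (-1 + A) - 2 = -3 + A)
y = 24 (y = (-6 + 0)*(-3 - 1) = -6*(-4) = 24)
y*Y(17) = 24*6 = 144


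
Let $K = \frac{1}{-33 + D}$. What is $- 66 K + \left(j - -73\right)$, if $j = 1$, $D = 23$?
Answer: $\frac{403}{5} \approx 80.6$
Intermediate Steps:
$K = - \frac{1}{10}$ ($K = \frac{1}{-33 + 23} = \frac{1}{-10} = - \frac{1}{10} \approx -0.1$)
$- 66 K + \left(j - -73\right) = \left(-66\right) \left(- \frac{1}{10}\right) + \left(1 - -73\right) = \frac{33}{5} + \left(1 + 73\right) = \frac{33}{5} + 74 = \frac{403}{5}$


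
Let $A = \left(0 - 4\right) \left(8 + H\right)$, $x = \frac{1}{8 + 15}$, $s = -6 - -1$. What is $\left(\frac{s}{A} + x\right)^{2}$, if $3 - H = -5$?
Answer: $\frac{32041}{2166784} \approx 0.014787$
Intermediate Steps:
$s = -5$ ($s = -6 + 1 = -5$)
$H = 8$ ($H = 3 - -5 = 3 + 5 = 8$)
$x = \frac{1}{23} \approx 0.043478$
$A = -64$ ($A = \left(0 - 4\right) \left(8 + 8\right) = \left(-4\right) 16 = -64$)
$\left(\frac{s}{A} + x\right)^{2} = \left(- \frac{5}{-64} + \frac{1}{23}\right)^{2} = \left(\left(-5\right) \left(- \frac{1}{64}\right) + \frac{1}{23}\right)^{2} = \left(\frac{5}{64} + \frac{1}{23}\right)^{2} = \left(\frac{179}{1472}\right)^{2} = \frac{32041}{2166784}$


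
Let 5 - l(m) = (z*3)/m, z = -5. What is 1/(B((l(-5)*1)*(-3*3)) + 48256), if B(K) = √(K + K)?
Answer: 12064/582160393 - 3*I/1164320786 ≈ 2.0723e-5 - 2.5766e-9*I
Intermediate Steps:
l(m) = 5 + 15/m (l(m) = 5 - (-5*3)/m = 5 - (-15)/m = 5 + 15/m)
B(K) = √2*√K (B(K) = √(2*K) = √2*√K)
1/(B((l(-5)*1)*(-3*3)) + 48256) = 1/(√2*√(((5 + 15/(-5))*1)*(-3*3)) + 48256) = 1/(√2*√(((5 + 15*(-⅕))*1)*(-9)) + 48256) = 1/(√2*√(((5 - 3)*1)*(-9)) + 48256) = 1/(√2*√((2*1)*(-9)) + 48256) = 1/(√2*√(2*(-9)) + 48256) = 1/(√2*√(-18) + 48256) = 1/(√2*(3*I*√2) + 48256) = 1/(6*I + 48256) = 1/(48256 + 6*I) = (48256 - 6*I)/2328641572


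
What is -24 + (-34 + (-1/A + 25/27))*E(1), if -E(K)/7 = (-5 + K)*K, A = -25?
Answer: -640544/675 ≈ -948.95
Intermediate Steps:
E(K) = -7*K*(-5 + K) (E(K) = -7*(-5 + K)*K = -7*K*(-5 + K))
-24 + (-34 + (-1/A + 25/27))*E(1) = -24 + (-34 + (-1/(-25) + 25/27))*(7*1*(5 - 1*1)) = -24 + (-34 + (-1*(-1/25) + 25*(1/27)))*(7*1*(5 - 1)) = -24 + (-34 + (1/25 + 25/27))*(7*1*4) = -24 + (-34 + 652/675)*28 = -24 - 22298/675*28 = -24 - 624344/675 = -640544/675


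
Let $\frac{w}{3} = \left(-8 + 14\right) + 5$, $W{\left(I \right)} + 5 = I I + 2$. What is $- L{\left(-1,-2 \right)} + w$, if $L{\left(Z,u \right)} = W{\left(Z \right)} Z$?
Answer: $31$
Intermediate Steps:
$W{\left(I \right)} = -3 + I^{2}$ ($W{\left(I \right)} = -5 + \left(I I + 2\right) = -5 + \left(I^{2} + 2\right) = -5 + \left(2 + I^{2}\right) = -3 + I^{2}$)
$w = 33$ ($w = 3 \left(\left(-8 + 14\right) + 5\right) = 3 \left(6 + 5\right) = 3 \cdot 11 = 33$)
$L{\left(Z,u \right)} = Z \left(-3 + Z^{2}\right)$ ($L{\left(Z,u \right)} = \left(-3 + Z^{2}\right) Z = Z \left(-3 + Z^{2}\right)$)
$- L{\left(-1,-2 \right)} + w = - \left(-1\right) \left(-3 + \left(-1\right)^{2}\right) + 33 = - \left(-1\right) \left(-3 + 1\right) + 33 = - \left(-1\right) \left(-2\right) + 33 = \left(-1\right) 2 + 33 = -2 + 33 = 31$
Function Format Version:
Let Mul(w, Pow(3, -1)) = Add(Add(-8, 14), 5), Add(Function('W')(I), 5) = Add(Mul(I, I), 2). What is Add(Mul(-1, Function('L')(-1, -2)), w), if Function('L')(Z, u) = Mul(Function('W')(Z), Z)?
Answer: 31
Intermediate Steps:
Function('W')(I) = Add(-3, Pow(I, 2)) (Function('W')(I) = Add(-5, Add(Mul(I, I), 2)) = Add(-5, Add(Pow(I, 2), 2)) = Add(-5, Add(2, Pow(I, 2))) = Add(-3, Pow(I, 2)))
w = 33 (w = Mul(3, Add(Add(-8, 14), 5)) = Mul(3, Add(6, 5)) = Mul(3, 11) = 33)
Function('L')(Z, u) = Mul(Z, Add(-3, Pow(Z, 2))) (Function('L')(Z, u) = Mul(Add(-3, Pow(Z, 2)), Z) = Mul(Z, Add(-3, Pow(Z, 2))))
Add(Mul(-1, Function('L')(-1, -2)), w) = Add(Mul(-1, Mul(-1, Add(-3, Pow(-1, 2)))), 33) = Add(Mul(-1, Mul(-1, Add(-3, 1))), 33) = Add(Mul(-1, Mul(-1, -2)), 33) = Add(Mul(-1, 2), 33) = Add(-2, 33) = 31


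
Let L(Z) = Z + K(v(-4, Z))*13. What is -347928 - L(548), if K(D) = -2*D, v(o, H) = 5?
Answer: -348346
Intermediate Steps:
L(Z) = -130 + Z (L(Z) = Z - 2*5*13 = Z - 10*13 = Z - 130 = -130 + Z)
-347928 - L(548) = -347928 - (-130 + 548) = -347928 - 1*418 = -347928 - 418 = -348346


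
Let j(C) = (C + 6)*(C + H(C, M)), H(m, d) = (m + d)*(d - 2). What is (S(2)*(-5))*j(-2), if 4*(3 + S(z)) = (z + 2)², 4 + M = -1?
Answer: -940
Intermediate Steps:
M = -5 (M = -4 - 1 = -5)
S(z) = -3 + (2 + z)²/4 (S(z) = -3 + (z + 2)²/4 = -3 + (2 + z)²/4)
H(m, d) = (-2 + d)*(d + m) (H(m, d) = (d + m)*(-2 + d) = (-2 + d)*(d + m))
j(C) = (6 + C)*(35 - 6*C) (j(C) = (C + 6)*(C + ((-5)² - 2*(-5) - 2*C - 5*C)) = (6 + C)*(C + (25 + 10 - 2*C - 5*C)) = (6 + C)*(C + (35 - 7*C)) = (6 + C)*(35 - 6*C))
(S(2)*(-5))*j(-2) = ((-3 + (2 + 2)²/4)*(-5))*(210 - 1*(-2) - 6*(-2)²) = ((-3 + (¼)*4²)*(-5))*(210 + 2 - 6*4) = ((-3 + (¼)*16)*(-5))*(210 + 2 - 24) = ((-3 + 4)*(-5))*188 = (1*(-5))*188 = -5*188 = -940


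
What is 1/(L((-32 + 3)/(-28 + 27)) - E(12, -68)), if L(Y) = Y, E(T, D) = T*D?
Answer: 1/845 ≈ 0.0011834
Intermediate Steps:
E(T, D) = D*T
1/(L((-32 + 3)/(-28 + 27)) - E(12, -68)) = 1/((-32 + 3)/(-28 + 27) - (-68)*12) = 1/(-29/(-1) - 1*(-816)) = 1/(-29*(-1) + 816) = 1/(29 + 816) = 1/845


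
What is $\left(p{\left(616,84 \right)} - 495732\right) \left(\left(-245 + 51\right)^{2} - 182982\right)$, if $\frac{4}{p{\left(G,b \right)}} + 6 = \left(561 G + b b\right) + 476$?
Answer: $\frac{12720969753044180}{176551} \approx 7.2053 \cdot 10^{10}$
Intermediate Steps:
$p{\left(G,b \right)} = \frac{4}{470 + b^{2} + 561 G}$ ($p{\left(G,b \right)} = \frac{4}{-6 + \left(\left(561 G + b b\right) + 476\right)} = \frac{4}{-6 + \left(\left(561 G + b^{2}\right) + 476\right)} = \frac{4}{-6 + \left(\left(b^{2} + 561 G\right) + 476\right)} = \frac{4}{-6 + \left(476 + b^{2} + 561 G\right)} = \frac{4}{470 + b^{2} + 561 G}$)
$\left(p{\left(616,84 \right)} - 495732\right) \left(\left(-245 + 51\right)^{2} - 182982\right) = \left(\frac{4}{470 + 84^{2} + 561 \cdot 616} - 495732\right) \left(\left(-245 + 51\right)^{2} - 182982\right) = \left(\frac{4}{470 + 7056 + 345576} - 495732\right) \left(\left(-194\right)^{2} - 182982\right) = \left(\frac{4}{353102} - 495732\right) \left(37636 - 182982\right) = \left(4 \cdot \frac{1}{353102} - 495732\right) \left(-145346\right) = \left(\frac{2}{176551} - 495732\right) \left(-145346\right) = \left(- \frac{87521980330}{176551}\right) \left(-145346\right) = \frac{12720969753044180}{176551}$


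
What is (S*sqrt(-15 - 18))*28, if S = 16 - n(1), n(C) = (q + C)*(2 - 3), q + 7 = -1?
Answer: 252*I*sqrt(33) ≈ 1447.6*I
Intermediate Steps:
q = -8 (q = -7 - 1 = -8)
n(C) = 8 - C (n(C) = (-8 + C)*(2 - 3) = (-8 + C)*(-1) = 8 - C)
S = 9 (S = 16 - (8 - 1*1) = 16 - (8 - 1) = 16 - 1*7 = 16 - 7 = 9)
(S*sqrt(-15 - 18))*28 = (9*sqrt(-15 - 18))*28 = (9*sqrt(-33))*28 = (9*(I*sqrt(33)))*28 = (9*I*sqrt(33))*28 = 252*I*sqrt(33)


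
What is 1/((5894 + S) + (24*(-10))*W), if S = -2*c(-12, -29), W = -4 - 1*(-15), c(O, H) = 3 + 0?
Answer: 1/3248 ≈ 0.00030788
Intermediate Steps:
c(O, H) = 3
W = 11 (W = -4 + 15 = 11)
S = -6 (S = -2*3 = -6)
1/((5894 + S) + (24*(-10))*W) = 1/((5894 - 6) + (24*(-10))*11) = 1/(5888 - 240*11) = 1/(5888 - 2640) = 1/3248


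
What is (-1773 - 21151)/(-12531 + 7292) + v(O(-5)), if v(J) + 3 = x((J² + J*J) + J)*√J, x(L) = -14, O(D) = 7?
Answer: 7207/5239 - 14*√7 ≈ -35.665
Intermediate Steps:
v(J) = -3 - 14*√J
(-1773 - 21151)/(-12531 + 7292) + v(O(-5)) = (-1773 - 21151)/(-12531 + 7292) + (-3 - 14*√7) = -22924/(-5239) + (-3 - 14*√7) = -22924*(-1/5239) + (-3 - 14*√7) = 22924/5239 + (-3 - 14*√7) = 7207/5239 - 14*√7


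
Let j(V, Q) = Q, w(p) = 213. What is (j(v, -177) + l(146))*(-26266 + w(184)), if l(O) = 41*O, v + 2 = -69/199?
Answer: -151341877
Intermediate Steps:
v = -467/199 (v = -2 - 69/199 = -467/199 ≈ -2.3467)
(j(v, -177) + l(146))*(-26266 + w(184)) = (-177 + 41*146)*(-26266 + 213) = (-177 + 5986)*(-26053) = 5809*(-26053) = -151341877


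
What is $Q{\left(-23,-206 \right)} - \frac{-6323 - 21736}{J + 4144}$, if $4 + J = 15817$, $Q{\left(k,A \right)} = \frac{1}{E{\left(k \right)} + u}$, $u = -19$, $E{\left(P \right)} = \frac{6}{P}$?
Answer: $\frac{11971126}{8840951} \approx 1.3541$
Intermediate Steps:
$Q{\left(k,A \right)} = \frac{1}{-19 + \frac{6}{k}}$ ($Q{\left(k,A \right)} = \frac{1}{\frac{6}{k} - 19} = \frac{1}{-19 + \frac{6}{k}}$)
$J = 15813$ ($J = -4 + 15817 = 15813$)
$Q{\left(-23,-206 \right)} - \frac{-6323 - 21736}{J + 4144} = \left(-1\right) \left(-23\right) \frac{1}{-6 + 19 \left(-23\right)} - \frac{-6323 - 21736}{15813 + 4144} = \left(-1\right) \left(-23\right) \frac{1}{-6 - 437} - - \frac{28059}{19957} = \left(-1\right) \left(-23\right) \frac{1}{-443} - \left(-28059\right) \frac{1}{19957} = \left(-1\right) \left(-23\right) \left(- \frac{1}{443}\right) - - \frac{28059}{19957} = - \frac{23}{443} + \frac{28059}{19957} = \frac{11971126}{8840951}$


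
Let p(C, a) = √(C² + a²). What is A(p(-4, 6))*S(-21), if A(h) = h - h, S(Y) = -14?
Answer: 0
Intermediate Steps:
A(h) = 0
A(p(-4, 6))*S(-21) = 0*(-14) = 0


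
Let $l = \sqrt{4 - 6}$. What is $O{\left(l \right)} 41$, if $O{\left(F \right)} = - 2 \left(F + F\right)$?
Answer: $- 164 i \sqrt{2} \approx - 231.93 i$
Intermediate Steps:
$l = i \sqrt{2}$ ($l = \sqrt{-2} = i \sqrt{2} \approx 1.4142 i$)
$O{\left(F \right)} = - 4 F$ ($O{\left(F \right)} = - 2 \cdot 2 F = - 4 F$)
$O{\left(l \right)} 41 = - 4 i \sqrt{2} \cdot 41 = - 164 i \sqrt{2}$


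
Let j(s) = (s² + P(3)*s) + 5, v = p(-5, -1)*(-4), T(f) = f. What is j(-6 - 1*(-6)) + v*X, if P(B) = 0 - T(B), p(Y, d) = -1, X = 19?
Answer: 81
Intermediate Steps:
P(B) = -B (P(B) = 0 - B = -B)
v = 4 (v = -1*(-4) = 4)
j(s) = 5 + s² - 3*s (j(s) = (s² + (-1*3)*s) + 5 = (s² - 3*s) + 5 = 5 + s² - 3*s)
j(-6 - 1*(-6)) + v*X = (5 + (-6 - 1*(-6))² - 3*(-6 - 1*(-6))) + 4*19 = (5 + (-6 + 6)² - 3*(-6 + 6)) + 76 = (5 + 0² - 3*0) + 76 = (5 + 0 + 0) + 76 = 5 + 76 = 81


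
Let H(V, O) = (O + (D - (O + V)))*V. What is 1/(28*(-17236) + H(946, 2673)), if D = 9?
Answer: -1/1369010 ≈ -7.3046e-7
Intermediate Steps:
H(V, O) = V*(9 - V) (H(V, O) = (O + (9 - (O + V)))*V = (O + (9 + (-O - V)))*V = (O + (9 - O - V))*V = (9 - V)*V = V*(9 - V))
1/(28*(-17236) + H(946, 2673)) = 1/(28*(-17236) + 946*(9 - 1*946)) = 1/(-482608 + 946*(9 - 946)) = 1/(-482608 + 946*(-937)) = 1/(-482608 - 886402) = 1/(-1369010) = -1/1369010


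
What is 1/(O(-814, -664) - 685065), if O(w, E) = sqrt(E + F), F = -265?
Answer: -685065/469314055154 - I*sqrt(929)/469314055154 ≈ -1.4597e-6 - 6.4945e-11*I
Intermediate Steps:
O(w, E) = sqrt(-265 + E) (O(w, E) = sqrt(E - 265) = sqrt(-265 + E))
1/(O(-814, -664) - 685065) = 1/(sqrt(-265 - 664) - 685065) = 1/(sqrt(-929) - 685065) = 1/(I*sqrt(929) - 685065) = 1/(-685065 + I*sqrt(929))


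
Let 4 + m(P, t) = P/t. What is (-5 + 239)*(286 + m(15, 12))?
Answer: 132561/2 ≈ 66281.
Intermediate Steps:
m(P, t) = -4 + P/t
(-5 + 239)*(286 + m(15, 12)) = (-5 + 239)*(286 + (-4 + 15/12)) = 234*(286 + (-4 + 15*(1/12))) = 234*(286 + (-4 + 5/4)) = 234*(286 - 11/4) = 234*(1133/4) = 132561/2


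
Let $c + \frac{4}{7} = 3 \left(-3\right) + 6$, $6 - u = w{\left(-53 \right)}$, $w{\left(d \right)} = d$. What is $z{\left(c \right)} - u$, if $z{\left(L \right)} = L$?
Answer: $- \frac{438}{7} \approx -62.571$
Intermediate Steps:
$u = 59$ ($u = 6 - -53 = 6 + 53 = 59$)
$c = - \frac{25}{7}$ ($c = - \frac{4}{7} + \left(3 \left(-3\right) + 6\right) = - \frac{4}{7} + \left(-9 + 6\right) = - \frac{4}{7} - 3 = - \frac{25}{7} \approx -3.5714$)
$z{\left(c \right)} - u = - \frac{25}{7} - 59 = - \frac{438}{7}$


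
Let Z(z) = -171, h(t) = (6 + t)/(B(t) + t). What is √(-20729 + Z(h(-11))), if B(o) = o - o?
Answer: 10*I*√209 ≈ 144.57*I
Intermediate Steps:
B(o) = 0
h(t) = (6 + t)/t (h(t) = (6 + t)/(0 + t) = (6 + t)/t)
√(-20729 + Z(h(-11))) = √(-20729 - 171) = √(-20900) = 10*I*√209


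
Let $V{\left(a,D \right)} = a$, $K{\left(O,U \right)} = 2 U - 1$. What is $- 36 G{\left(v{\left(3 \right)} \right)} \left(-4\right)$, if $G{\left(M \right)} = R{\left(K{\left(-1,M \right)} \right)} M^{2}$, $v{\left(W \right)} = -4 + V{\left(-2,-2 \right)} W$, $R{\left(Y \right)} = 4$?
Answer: $57600$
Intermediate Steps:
$K{\left(O,U \right)} = -1 + 2 U$
$v{\left(W \right)} = -4 - 2 W$
$G{\left(M \right)} = 4 M^{2}$
$- 36 G{\left(v{\left(3 \right)} \right)} \left(-4\right) = - 36 \cdot 4 \left(-4 - 6\right)^{2} \left(-4\right) = - 36 \cdot 4 \left(-10\right)^{2} \left(-4\right) = - 36 \cdot 4 \cdot 100 \left(-4\right) = \left(-36\right) 400 \left(-4\right) = \left(-14400\right) \left(-4\right) = 57600$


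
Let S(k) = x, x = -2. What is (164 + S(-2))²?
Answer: 26244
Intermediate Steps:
S(k) = -2
(164 + S(-2))² = (164 - 2)² = 162² = 26244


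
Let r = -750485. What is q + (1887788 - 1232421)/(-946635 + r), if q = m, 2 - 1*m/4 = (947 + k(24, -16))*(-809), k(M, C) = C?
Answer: 5112953499513/1697120 ≈ 3.0127e+6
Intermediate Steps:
m = 3012724 (m = 8 - 4*(947 - 16)*(-809) = 8 - 3724*(-809) = 8 - 4*(-753179) = 8 + 3012716 = 3012724)
q = 3012724
q + (1887788 - 1232421)/(-946635 + r) = 3012724 + (1887788 - 1232421)/(-946635 - 750485) = 3012724 + 655367/(-1697120) = 3012724 + 655367*(-1/1697120) = 3012724 - 655367/1697120 = 5112953499513/1697120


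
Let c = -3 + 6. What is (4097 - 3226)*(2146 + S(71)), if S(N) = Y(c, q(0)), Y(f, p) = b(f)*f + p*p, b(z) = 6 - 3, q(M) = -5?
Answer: 1898780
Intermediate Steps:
b(z) = 3
c = 3
Y(f, p) = p² + 3*f (Y(f, p) = 3*f + p*p = 3*f + p² = p² + 3*f)
S(N) = 34 (S(N) = (-5)² + 3*3 = 25 + 9 = 34)
(4097 - 3226)*(2146 + S(71)) = (4097 - 3226)*(2146 + 34) = 871*2180 = 1898780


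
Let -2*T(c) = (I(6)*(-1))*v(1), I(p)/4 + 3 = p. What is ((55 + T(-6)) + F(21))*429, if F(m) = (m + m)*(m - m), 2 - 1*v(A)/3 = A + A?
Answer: 23595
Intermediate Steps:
I(p) = -12 + 4*p
v(A) = 6 - 6*A (v(A) = 6 - 3*(A + A) = 6 - 6*A)
T(c) = 0 (T(c) = -(-12 + 4*6)*(-1)*(6 - 6*1)/2 = -(-12 + 24)*(-1)*(6 - 6)/2 = -12*(-1)*0/2 = -(-6)*0 = -½*0 = 0)
F(m) = 0 (F(m) = (2*m)*0 = 0)
((55 + T(-6)) + F(21))*429 = ((55 + 0) + 0)*429 = (55 + 0)*429 = 55*429 = 23595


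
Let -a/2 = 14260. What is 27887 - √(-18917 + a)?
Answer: 27887 - I*√47437 ≈ 27887.0 - 217.8*I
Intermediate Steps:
a = -28520 (a = -2*14260 = -28520)
27887 - √(-18917 + a) = 27887 - √(-18917 - 28520) = 27887 - √(-47437) = 27887 - I*√47437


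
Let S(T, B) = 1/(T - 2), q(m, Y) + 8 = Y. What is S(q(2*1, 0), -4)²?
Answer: 1/100 ≈ 0.010000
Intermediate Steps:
q(m, Y) = -8 + Y
S(T, B) = 1/(-2 + T)
S(q(2*1, 0), -4)² = (1/(-2 + (-8 + 0)))² = (1/(-2 - 8))² = (1/(-10))² = (-⅒)² = 1/100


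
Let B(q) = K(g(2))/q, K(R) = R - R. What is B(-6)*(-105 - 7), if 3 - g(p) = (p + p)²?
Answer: 0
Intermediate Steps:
g(p) = 3 - 4*p² (g(p) = 3 - (p + p)² = 3 - (2*p)² = 3 - 4*p²)
K(R) = 0
B(q) = 0 (B(q) = 0/q = 0)
B(-6)*(-105 - 7) = 0*(-105 - 7) = 0*(-112) = 0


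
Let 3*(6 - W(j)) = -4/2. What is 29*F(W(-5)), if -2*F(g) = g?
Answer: -290/3 ≈ -96.667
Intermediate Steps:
W(j) = 20/3 (W(j) = 6 - (-4)/(3*2) = 6 - 1/3*(-2) = 6 + 2/3 = 20/3)
F(g) = -g/2
29*F(W(-5)) = 29*(-1/2*20/3) = 29*(-10/3) = -290/3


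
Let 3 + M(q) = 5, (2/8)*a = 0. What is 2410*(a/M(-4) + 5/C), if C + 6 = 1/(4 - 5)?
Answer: -12050/7 ≈ -1721.4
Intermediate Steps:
C = -7 (C = -6 + 1/(4 - 5) = -6 + 1/(-1) = -6 - 1 = -7)
a = 0 (a = 4*0 = 0)
M(q) = 2 (M(q) = -3 + 5 = 2)
2410*(a/M(-4) + 5/C) = 2410*(0/2 + 5/(-7)) = 2410*(0*(½) + 5*(-⅐)) = 2410*(0 - 5/7) = 2410*(-5/7) = -12050/7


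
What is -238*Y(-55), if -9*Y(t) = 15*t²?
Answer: 3599750/3 ≈ 1.1999e+6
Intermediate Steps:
Y(t) = -5*t²/3
-238*Y(-55) = -(-1190)*(-55)²/3 = -(-1190)*3025/3 = -238*(-15125/3) = 3599750/3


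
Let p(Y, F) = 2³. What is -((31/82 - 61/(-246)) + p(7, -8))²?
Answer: -1125721/15129 ≈ -74.408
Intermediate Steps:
p(Y, F) = 8
-((31/82 - 61/(-246)) + p(7, -8))² = -((31/82 - 61/(-246)) + 8)² = -((31*(1/82) - 61*(-1/246)) + 8)² = -((31/82 + 61/246) + 8)² = -(77/123 + 8)² = -(1061/123)² = -1*1125721/15129 = -1125721/15129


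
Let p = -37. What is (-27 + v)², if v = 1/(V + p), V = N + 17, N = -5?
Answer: 456976/625 ≈ 731.16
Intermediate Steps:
V = 12 (V = -5 + 17 = 12)
v = -1/25 (v = 1/(12 - 37) = 1/(-25) = -1/25 ≈ -0.040000)
(-27 + v)² = (-27 - 1/25)² = (-676/25)² = 456976/625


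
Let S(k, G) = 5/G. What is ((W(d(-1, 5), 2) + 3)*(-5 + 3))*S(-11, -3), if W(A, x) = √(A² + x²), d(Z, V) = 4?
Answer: 10 + 20*√5/3 ≈ 24.907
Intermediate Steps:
((W(d(-1, 5), 2) + 3)*(-5 + 3))*S(-11, -3) = ((√(4² + 2²) + 3)*(-5 + 3))*(5/(-3)) = ((√(16 + 4) + 3)*(-2))*(5*(-⅓)) = ((√20 + 3)*(-2))*(-5/3) = ((2*√5 + 3)*(-2))*(-5/3) = ((3 + 2*√5)*(-2))*(-5/3) = (-6 - 4*√5)*(-5/3) = 10 + 20*√5/3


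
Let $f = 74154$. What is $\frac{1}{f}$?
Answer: $\frac{1}{74154} \approx 1.3485 \cdot 10^{-5}$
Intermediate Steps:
$\frac{1}{f} = \frac{1}{74154}$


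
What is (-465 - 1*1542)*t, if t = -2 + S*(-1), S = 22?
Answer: 48168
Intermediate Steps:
t = -24 (t = -2 + 22*(-1) = -2 - 22 = -24)
(-465 - 1*1542)*t = (-465 - 1*1542)*(-24) = (-465 - 1542)*(-24) = -2007*(-24) = 48168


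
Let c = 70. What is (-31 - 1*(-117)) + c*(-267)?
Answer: -18604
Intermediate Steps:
(-31 - 1*(-117)) + c*(-267) = (-31 - 1*(-117)) + 70*(-267) = (-31 + 117) - 18690 = 86 - 18690 = -18604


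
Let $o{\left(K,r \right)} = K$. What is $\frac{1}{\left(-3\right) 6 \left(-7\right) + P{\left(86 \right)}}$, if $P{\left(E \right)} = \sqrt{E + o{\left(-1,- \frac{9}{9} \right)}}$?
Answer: $\frac{126}{15791} - \frac{\sqrt{85}}{15791} \approx 0.0073954$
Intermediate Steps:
$P{\left(E \right)} = \sqrt{-1 + E}$ ($P{\left(E \right)} = \sqrt{E - 1} = \sqrt{-1 + E}$)
$\frac{1}{\left(-3\right) 6 \left(-7\right) + P{\left(86 \right)}} = \frac{1}{\left(-3\right) 6 \left(-7\right) + \sqrt{-1 + 86}} = \frac{1}{\left(-18\right) \left(-7\right) + \sqrt{85}} = \frac{1}{126 + \sqrt{85}}$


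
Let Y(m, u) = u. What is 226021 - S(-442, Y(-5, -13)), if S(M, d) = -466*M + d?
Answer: 20062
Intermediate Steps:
S(M, d) = d - 466*M
226021 - S(-442, Y(-5, -13)) = 226021 - (-13 - 466*(-442)) = 226021 - (-13 + 205972) = 226021 - 1*205959 = 226021 - 205959 = 20062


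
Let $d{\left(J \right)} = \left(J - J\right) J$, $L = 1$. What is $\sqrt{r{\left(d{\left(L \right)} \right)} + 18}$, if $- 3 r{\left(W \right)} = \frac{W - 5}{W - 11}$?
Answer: $\frac{\sqrt{19437}}{33} \approx 4.2247$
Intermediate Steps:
$d{\left(J \right)} = 0$ ($d{\left(J \right)} = 0 J = 0$)
$r{\left(W \right)} = - \frac{-5 + W}{3 \left(-11 + W\right)}$ ($r{\left(W \right)} = - \frac{\left(W - 5\right) \frac{1}{W - 11}}{3} = - \frac{\left(-5 + W\right) \frac{1}{-11 + W}}{3} = - \frac{\frac{1}{-11 + W} \left(-5 + W\right)}{3} = - \frac{-5 + W}{3 \left(-11 + W\right)}$)
$\sqrt{r{\left(d{\left(L \right)} \right)} + 18} = \sqrt{\frac{5 - 0}{3 \left(-11 + 0\right)} + 18} = \sqrt{\frac{5 + 0}{3 \left(-11\right)} + 18} = \sqrt{\frac{1}{3} \left(- \frac{1}{11}\right) 5 + 18} = \sqrt{- \frac{5}{33} + 18} = \sqrt{\frac{589}{33}} = \frac{\sqrt{19437}}{33}$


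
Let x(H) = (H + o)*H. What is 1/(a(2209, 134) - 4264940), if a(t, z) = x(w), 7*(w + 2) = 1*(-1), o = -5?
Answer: -49/208981310 ≈ -2.3447e-7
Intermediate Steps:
w = -15/7 (w = -2 + (1*(-1))/7 = -2 + (1/7)*(-1) = -2 - 1/7 = -15/7 ≈ -2.1429)
x(H) = H*(-5 + H) (x(H) = (H - 5)*H = (-5 + H)*H = H*(-5 + H))
a(t, z) = 750/49 (a(t, z) = -15*(-5 - 15/7)/7 = -15/7*(-50/7) = 750/49)
1/(a(2209, 134) - 4264940) = 1/(750/49 - 4264940) = 1/(-208981310/49) = -49/208981310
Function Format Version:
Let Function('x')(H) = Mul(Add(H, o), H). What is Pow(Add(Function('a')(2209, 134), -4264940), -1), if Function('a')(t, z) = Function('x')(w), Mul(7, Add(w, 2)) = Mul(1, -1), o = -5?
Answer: Rational(-49, 208981310) ≈ -2.3447e-7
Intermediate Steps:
w = Rational(-15, 7) (w = Add(-2, Mul(Rational(1, 7), Mul(1, -1))) = Add(-2, Mul(Rational(1, 7), -1)) = Add(-2, Rational(-1, 7)) = Rational(-15, 7) ≈ -2.1429)
Function('x')(H) = Mul(H, Add(-5, H)) (Function('x')(H) = Mul(Add(H, -5), H) = Mul(Add(-5, H), H) = Mul(H, Add(-5, H)))
Function('a')(t, z) = Rational(750, 49) (Function('a')(t, z) = Mul(Rational(-15, 7), Add(-5, Rational(-15, 7))) = Mul(Rational(-15, 7), Rational(-50, 7)) = Rational(750, 49))
Pow(Add(Function('a')(2209, 134), -4264940), -1) = Pow(Add(Rational(750, 49), -4264940), -1) = Pow(Rational(-208981310, 49), -1) = Rational(-49, 208981310)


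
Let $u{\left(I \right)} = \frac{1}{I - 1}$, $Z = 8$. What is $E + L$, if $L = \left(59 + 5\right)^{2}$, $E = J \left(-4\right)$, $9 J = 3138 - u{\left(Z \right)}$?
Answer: $\frac{170188}{63} \approx 2701.4$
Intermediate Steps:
$u{\left(I \right)} = \frac{1}{-1 + I}$
$J = \frac{21965}{63}$ ($J = \frac{3138 - \frac{1}{-1 + 8}}{9} = \frac{3138 - \frac{1}{7}}{9} = \frac{1}{9} \cdot \frac{21965}{7} = \frac{21965}{63} \approx 348.65$)
$E = - \frac{87860}{63}$ ($E = \frac{21965}{63} \left(-4\right) = - \frac{87860}{63} \approx -1394.6$)
$L = 4096$ ($L = 64^{2} = 4096$)
$E + L = - \frac{87860}{63} + 4096 = \frac{170188}{63}$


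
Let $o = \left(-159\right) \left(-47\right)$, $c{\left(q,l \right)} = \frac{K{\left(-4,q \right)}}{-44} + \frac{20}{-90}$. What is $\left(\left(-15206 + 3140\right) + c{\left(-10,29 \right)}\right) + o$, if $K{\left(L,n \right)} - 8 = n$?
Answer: $- \frac{909449}{198} \approx -4593.2$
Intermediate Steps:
$K{\left(L,n \right)} = 8 + n$
$c{\left(q,l \right)} = - \frac{40}{99} - \frac{q}{44}$ ($c{\left(q,l \right)} = \frac{8 + q}{-44} + \frac{20}{-90} = \left(8 + q\right) \left(- \frac{1}{44}\right) + 20 \left(- \frac{1}{90}\right) = \left(- \frac{2}{11} - \frac{q}{44}\right) - \frac{2}{9} = - \frac{40}{99} - \frac{q}{44}$)
$o = 7473$
$\left(\left(-15206 + 3140\right) + c{\left(-10,29 \right)}\right) + o = \left(\left(-15206 + 3140\right) - \frac{35}{198}\right) + 7473 = \left(-12066 + \left(- \frac{40}{99} + \frac{5}{22}\right)\right) + 7473 = \left(-12066 - \frac{35}{198}\right) + 7473 = - \frac{2389103}{198} + 7473 = - \frac{909449}{198}$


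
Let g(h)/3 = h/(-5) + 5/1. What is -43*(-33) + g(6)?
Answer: 7152/5 ≈ 1430.4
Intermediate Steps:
g(h) = 15 - 3*h/5 (g(h) = 3*(h/(-5) + 5/1) = 3*(h*(-⅕) + 5*1) = 3*(-h/5 + 5) = 3*(5 - h/5) = 15 - 3*h/5)
-43*(-33) + g(6) = -43*(-33) + (15 - ⅗*6) = 1419 + (15 - 18/5) = 1419 + 57/5 = 7152/5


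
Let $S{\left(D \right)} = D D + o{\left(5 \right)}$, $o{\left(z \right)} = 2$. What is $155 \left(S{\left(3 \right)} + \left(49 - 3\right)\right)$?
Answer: $8835$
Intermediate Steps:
$S{\left(D \right)} = 2 + D^{2}$ ($S{\left(D \right)} = D D + 2 = D^{2} + 2 = 2 + D^{2}$)
$155 \left(S{\left(3 \right)} + \left(49 - 3\right)\right) = 155 \left(\left(2 + 3^{2}\right) + \left(49 - 3\right)\right) = 155 \left(\left(2 + 9\right) + 46\right) = 155 \left(11 + 46\right) = 155 \cdot 57 = 8835$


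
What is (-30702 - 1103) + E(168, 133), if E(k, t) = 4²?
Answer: -31789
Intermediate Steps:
E(k, t) = 16
(-30702 - 1103) + E(168, 133) = (-30702 - 1103) + 16 = -31805 + 16 = -31789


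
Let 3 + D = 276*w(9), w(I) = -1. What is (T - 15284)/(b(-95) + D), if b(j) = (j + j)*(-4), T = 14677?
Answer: -607/481 ≈ -1.2620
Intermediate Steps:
D = -279 (D = -3 + 276*(-1) = -3 - 276 = -279)
b(j) = -8*j (b(j) = (2*j)*(-4) = -8*j)
(T - 15284)/(b(-95) + D) = (14677 - 15284)/(-8*(-95) - 279) = -607/(760 - 279) = -607/481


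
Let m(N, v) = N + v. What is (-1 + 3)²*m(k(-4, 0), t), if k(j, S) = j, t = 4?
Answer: 0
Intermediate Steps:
(-1 + 3)²*m(k(-4, 0), t) = (-1 + 3)²*(-4 + 4) = 2²*0 = 4*0 = 0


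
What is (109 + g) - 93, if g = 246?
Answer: 262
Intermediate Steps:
(109 + g) - 93 = (109 + 246) - 93 = 355 - 93 = 262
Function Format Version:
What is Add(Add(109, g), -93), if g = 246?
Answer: 262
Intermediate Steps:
Add(Add(109, g), -93) = Add(Add(109, 246), -93) = Add(355, -93) = 262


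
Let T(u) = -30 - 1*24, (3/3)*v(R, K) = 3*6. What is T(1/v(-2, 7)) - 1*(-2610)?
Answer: 2556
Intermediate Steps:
v(R, K) = 18 (v(R, K) = 3*6 = 18)
T(u) = -54 (T(u) = -30 - 24 = -54)
T(1/v(-2, 7)) - 1*(-2610) = -54 - 1*(-2610) = -54 + 2610 = 2556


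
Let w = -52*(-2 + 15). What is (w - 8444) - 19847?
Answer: -28967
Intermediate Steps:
w = -676 (w = -52*13 = -676)
(w - 8444) - 19847 = (-676 - 8444) - 19847 = -9120 - 19847 = -28967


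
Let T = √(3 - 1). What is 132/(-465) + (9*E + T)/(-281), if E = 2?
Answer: -15154/43555 - √2/281 ≈ -0.35296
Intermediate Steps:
T = √2 ≈ 1.4142
132/(-465) + (9*E + T)/(-281) = 132/(-465) + (9*2 + √2)/(-281) = 132*(-1/465) + (18 + √2)*(-1/281) = -44/155 + (-18/281 - √2/281) = -15154/43555 - √2/281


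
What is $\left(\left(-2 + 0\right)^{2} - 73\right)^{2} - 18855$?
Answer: $-14094$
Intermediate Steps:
$\left(\left(-2 + 0\right)^{2} - 73\right)^{2} - 18855 = \left(\left(-2\right)^{2} - 73\right)^{2} - 18855 = \left(4 - 73\right)^{2} - 18855 = \left(-69\right)^{2} - 18855 = 4761 - 18855 = -14094$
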